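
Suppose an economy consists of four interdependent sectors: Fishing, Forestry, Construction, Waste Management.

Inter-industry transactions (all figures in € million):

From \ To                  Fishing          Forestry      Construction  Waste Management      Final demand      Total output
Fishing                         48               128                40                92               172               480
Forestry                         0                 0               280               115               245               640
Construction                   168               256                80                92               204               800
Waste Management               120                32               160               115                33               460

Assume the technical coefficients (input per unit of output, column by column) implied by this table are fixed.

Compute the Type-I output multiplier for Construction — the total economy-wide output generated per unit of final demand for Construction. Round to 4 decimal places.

m_3 = 3.6459

Technical coefficients a_ij = z_ij / X_j:
  a_11 = 48/480 = 0.10, a_21 = 0/480 = 0.00, a_31 = 168/480 = 0.35, a_41 = 120/480 = 0.25
  a_12 = 128/640 = 0.20, a_22 = 0/640 = 0.00, a_32 = 256/640 = 0.40, a_42 = 32/640 = 0.05
  a_13 = 40/800 = 0.05, a_23 = 280/800 = 0.35, a_33 = 80/800 = 0.10, a_43 = 160/800 = 0.20
  a_14 = 92/460 = 0.20, a_24 = 115/460 = 0.25, a_34 = 92/460 = 0.20, a_44 = 115/460 = 0.25
I − A =
  [   0.90    -0.20    -0.05    -0.20]
  [   0.00     1.00    -0.35    -0.25]
  [  -0.35    -0.40     0.90    -0.20]
  [  -0.25    -0.05    -0.20     0.75]
Compute the cofactors C_ij = (−1)^(i+j)·(3×3 minor ij) of I−A; the adjugate is their transpose:
adj(I−A) = Cᵀ =
  [ 0.495250   0.167500   0.142875   0.226000]
  [ 0.183125   0.496875   0.266875   0.285625]
  [ 0.333125   0.325000   0.601250   0.357500]
  [ 0.266125   0.175625   0.225750   0.642000]
det(I−A) = Σ_j (I−A)_1j·C_1j = (0.90)(0.495250) + (-0.20)(0.183125) + (-0.05)(0.333125) + (-0.20)(0.266125) = 0.33921875
(I − A)⁻¹ = adj(I−A) / det(I−A) ≈
  [   1.45997     0.49378     0.42119     0.66624]
  [   0.53984     1.46476     0.78673     0.84201]
  [   0.98204     0.95808     1.77246     1.05389]
  [   0.78452     0.51773     0.66550     1.89258]
The output multiplier for sector j is the column-j sum of the Leontief inverse (I − A)⁻¹ = adj(I−A) / det(I−A).
Column 3 of adj(I−A): (0.142875, 0.266875, 0.601250, 0.225750); det(I−A) = 0.33921875.
m_3 = (0.142875 + 0.266875 + 0.601250 + 0.225750) / 0.33921875 = 1.23675 / 0.33921875 ≈ 3.6459.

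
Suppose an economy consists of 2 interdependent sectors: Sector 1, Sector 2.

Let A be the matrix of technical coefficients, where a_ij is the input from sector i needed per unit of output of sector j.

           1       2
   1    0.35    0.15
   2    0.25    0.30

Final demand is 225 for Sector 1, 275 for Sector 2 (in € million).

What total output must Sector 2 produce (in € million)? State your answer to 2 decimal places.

x_2 = 562.87

I − A =
  [   0.65    -0.15]
  [  -0.25     0.70]
det(I−A) = (0.65)(0.70) − (-0.15)(-0.25) = 0.4175
adj(I−A) = [[0.70, 0.15], [0.25, 0.65]]
(I − A)⁻¹ = adj(I−A) / det(I−A) ≈
  [   1.6766     0.3593]
  [   0.5988     1.5569]
x = (I − A)⁻¹ d = adj(I−A)·d / det(I−A), with det(I−A) = 0.4175:
  x_1 = (0.70·225 + 0.15·275) / 0.4175 = 198.75 / 0.4175 ≈ 476.05
  x_2 = (0.25·225 + 0.65·275) / 0.4175 = 235.00 / 0.4175 ≈ 562.87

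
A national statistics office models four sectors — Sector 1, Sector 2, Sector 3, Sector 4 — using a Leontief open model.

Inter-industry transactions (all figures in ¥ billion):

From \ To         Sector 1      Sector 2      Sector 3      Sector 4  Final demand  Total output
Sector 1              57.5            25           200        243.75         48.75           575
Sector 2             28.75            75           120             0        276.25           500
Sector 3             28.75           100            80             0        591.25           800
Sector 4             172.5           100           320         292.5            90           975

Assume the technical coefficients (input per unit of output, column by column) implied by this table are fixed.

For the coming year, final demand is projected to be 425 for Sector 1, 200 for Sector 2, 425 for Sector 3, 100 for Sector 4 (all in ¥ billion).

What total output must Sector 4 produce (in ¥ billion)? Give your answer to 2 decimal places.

x_4 = 1013.01

Technical coefficients a_ij = z_ij / X_j:
  a_11 = 57.5/575 = 0.10, a_21 = 28.75/575 = 0.05, a_31 = 28.75/575 = 0.05, a_41 = 172.5/575 = 0.30
  a_12 = 25/500 = 0.05, a_22 = 75/500 = 0.15, a_32 = 100/500 = 0.20, a_42 = 100/500 = 0.20
  a_13 = 200/800 = 0.25, a_23 = 120/800 = 0.15, a_33 = 80/800 = 0.10, a_43 = 320/800 = 0.40
  a_14 = 243.75/975 = 0.25, a_24 = 0/975 = 0.00, a_34 = 0/975 = 0.00, a_44 = 292.5/975 = 0.30
I − A =
  [   0.90    -0.05    -0.25    -0.25]
  [  -0.05     0.85    -0.15     0.00]
  [  -0.05    -0.20     0.90     0.00]
  [  -0.30    -0.20    -0.40     0.70]
Compute the cofactors C_ij = (−1)^(i+j)·(3×3 minor ij) of I−A; the adjugate is their transpose:
adj(I−A) = Cᵀ =
  [ 0.514500   0.131500   0.246500   0.183750]
  [ 0.036750   0.485750   0.097000   0.013125]
  [ 0.036750   0.115250   0.467500   0.013125]
  [ 0.252000   0.261000   0.400500   0.645750]
det(I−A) = Σ_j (I−A)_1j·C_1j = (0.90)(0.514500) + (-0.05)(0.036750) + (-0.25)(0.036750) + (-0.25)(0.252000) = 0.389025
(I − A)⁻¹ = adj(I−A) / det(I−A) ≈
  [   1.3225     0.3380     0.6336     0.4723]
  [   0.0945     1.2486     0.2493     0.0337]
  [   0.0945     0.2963     1.2017     0.0337]
  [   0.6478     0.6709     1.0295     1.6599]
x = (I − A)⁻¹ d = adj(I−A)·d / det(I−A), with det(I−A) = 0.389025:
  x_1 = (0.514500·425 + 0.131500·200 + 0.246500·425 + 0.183750·100) / 0.389025 = 368.10 / 0.389025 ≈ 946.21
  x_2 = (0.036750·425 + 0.485750·200 + 0.097000·425 + 0.013125·100) / 0.389025 = 155.30625 / 0.389025 ≈ 399.22
  x_3 = (0.036750·425 + 0.115250·200 + 0.467500·425 + 0.013125·100) / 0.389025 = 238.66875 / 0.389025 ≈ 613.50
  x_4 = (0.252000·425 + 0.261000·200 + 0.400500·425 + 0.645750·100) / 0.389025 = 394.0875 / 0.389025 ≈ 1013.01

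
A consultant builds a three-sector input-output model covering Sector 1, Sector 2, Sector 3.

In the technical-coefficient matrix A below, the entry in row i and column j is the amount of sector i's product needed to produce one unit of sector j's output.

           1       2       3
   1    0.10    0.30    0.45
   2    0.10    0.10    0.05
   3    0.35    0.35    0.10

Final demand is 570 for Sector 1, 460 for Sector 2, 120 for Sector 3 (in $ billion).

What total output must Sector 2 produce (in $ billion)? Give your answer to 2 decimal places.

I − A =
  [   0.90    -0.30    -0.45]
  [  -0.10     0.90    -0.05]
  [  -0.35    -0.35     0.90]
Cofactors of I−A, C_ij = (−1)^(i+j)·(minor ij) (rows/columns in the sector order above):
  C_11 = (0.90)(0.90) − (-0.05)(-0.35) = 0.7925
  C_12 = −[(-0.10)(0.90) − (-0.05)(-0.35)] = 0.1075
  C_13 = (-0.10)(-0.35) − (0.90)(-0.35) = 0.3500
  C_21 = −[(-0.30)(0.90) − (-0.45)(-0.35)] = 0.4275
  C_22 = (0.90)(0.90) − (-0.45)(-0.35) = 0.6525
  C_23 = −[(0.90)(-0.35) − (-0.30)(-0.35)] = 0.4200
  C_31 = (-0.30)(-0.05) − (-0.45)(0.90) = 0.4200
  C_32 = −[(0.90)(-0.05) − (-0.45)(-0.10)] = 0.0900
  C_33 = (0.90)(0.90) − (-0.30)(-0.10) = 0.7800
det(I−A) = Σ_j (I−A)_1j·C_1j = (0.90)(0.7925) + (-0.30)(0.1075) + (-0.45)(0.3500) = 0.5235
adj(I−A) = Cᵀ =
  [ 0.7925   0.4275   0.4200]
  [ 0.1075   0.6525   0.0900]
  [ 0.3500   0.4200   0.7800]
(I − A)⁻¹ = adj(I−A) / det(I−A) ≈
  [   1.5138     0.8166     0.8023]
  [   0.2053     1.2464     0.1719]
  [   0.6686     0.8023     1.4900]
x = (I − A)⁻¹ d = adj(I−A)·d / det(I−A), with det(I−A) = 0.5235:
  x_1 = (0.7925·570 + 0.4275·460 + 0.4200·120) / 0.5235 = 698.775 / 0.5235 ≈ 1334.81
  x_2 = (0.1075·570 + 0.6525·460 + 0.0900·120) / 0.5235 = 372.225 / 0.5235 ≈ 711.03
  x_3 = (0.3500·570 + 0.4200·460 + 0.7800·120) / 0.5235 = 486.30 / 0.5235 ≈ 928.94

x_2 = 711.03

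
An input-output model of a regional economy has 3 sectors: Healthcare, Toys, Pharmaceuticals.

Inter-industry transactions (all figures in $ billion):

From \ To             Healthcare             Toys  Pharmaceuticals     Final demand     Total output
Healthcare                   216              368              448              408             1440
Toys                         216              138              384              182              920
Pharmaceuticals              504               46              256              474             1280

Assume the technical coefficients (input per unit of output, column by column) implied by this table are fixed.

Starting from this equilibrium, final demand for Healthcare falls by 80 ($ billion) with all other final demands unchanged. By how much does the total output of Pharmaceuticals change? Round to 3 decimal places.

Δx_3 = -66.214

Technical coefficients a_ij = z_ij / X_j:
  a_11 = 216/1440 = 0.15, a_21 = 216/1440 = 0.15, a_31 = 504/1440 = 0.35
  a_12 = 368/920 = 0.40, a_22 = 138/920 = 0.15, a_32 = 46/920 = 0.05
  a_13 = 448/1280 = 0.35, a_23 = 384/1280 = 0.30, a_33 = 256/1280 = 0.20
I − A =
  [   0.85    -0.40    -0.35]
  [  -0.15     0.85    -0.30]
  [  -0.35    -0.05     0.80]
Cofactors of I−A, C_ij = (−1)^(i+j)·(minor ij) (rows/columns in the sector order above):
  C_11 = (0.85)(0.80) − (-0.30)(-0.05) = 0.6650
  C_12 = −[(-0.15)(0.80) − (-0.30)(-0.35)] = 0.2250
  C_13 = (-0.15)(-0.05) − (0.85)(-0.35) = 0.3050
  C_21 = −[(-0.40)(0.80) − (-0.35)(-0.05)] = 0.3375
  C_22 = (0.85)(0.80) − (-0.35)(-0.35) = 0.5575
  C_23 = −[(0.85)(-0.05) − (-0.40)(-0.35)] = 0.1825
  C_31 = (-0.40)(-0.30) − (-0.35)(0.85) = 0.4175
  C_32 = −[(0.85)(-0.30) − (-0.35)(-0.15)] = 0.3075
  C_33 = (0.85)(0.85) − (-0.40)(-0.15) = 0.6625
det(I−A) = Σ_j (I−A)_1j·C_1j = (0.85)(0.6650) + (-0.40)(0.2250) + (-0.35)(0.3050) = 0.3685
adj(I−A) = Cᵀ =
  [ 0.6650   0.3375   0.4175]
  [ 0.2250   0.5575   0.3075]
  [ 0.3050   0.1825   0.6625]
(I − A)⁻¹ = adj(I−A) / det(I−A) ≈
  [   1.8046     0.9159     1.1330]
  [   0.6106     1.5129     0.8345]
  [   0.8277     0.4953     1.7978]
Δx = (I − A)⁻¹ Δd with Δd having -80 in the Healthcare component and 0 elsewhere.
So Δx_3 = L_31 · (-80), where L_31 = adj(I−A)_31 / det(I−A) = 0.3050 / 0.3685.
Δx_3 = 0.3050 × (-80) / 0.3685 = -24.40 / 0.3685 ≈ -66.214.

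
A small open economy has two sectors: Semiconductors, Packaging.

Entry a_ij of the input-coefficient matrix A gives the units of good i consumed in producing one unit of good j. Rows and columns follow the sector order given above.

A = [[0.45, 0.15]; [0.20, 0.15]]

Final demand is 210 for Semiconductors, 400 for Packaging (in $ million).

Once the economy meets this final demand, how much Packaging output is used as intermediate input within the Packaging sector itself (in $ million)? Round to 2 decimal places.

I − A =
  [   0.55    -0.15]
  [  -0.20     0.85]
det(I−A) = (0.55)(0.85) − (-0.15)(-0.20) = 0.4375
adj(I−A) = [[0.85, 0.15], [0.20, 0.55]]
(I − A)⁻¹ = adj(I−A) / det(I−A) ≈
  [   1.9429     0.3429]
  [   0.4571     1.2571]
First solve x = (I − A)⁻¹ d = adj(I−A)·d / det(I−A); in particular x_P = (0.20·210 + 0.55·400) / 0.4375 = 262.00 / 0.4375 ≈ 598.8571.
Intermediate flow from P to P: z_PP = a_PP · x_P = 0.15 × 262.00 / 0.4375 = 39.30 / 0.4375 ≈ 89.83.

z_PP = 89.83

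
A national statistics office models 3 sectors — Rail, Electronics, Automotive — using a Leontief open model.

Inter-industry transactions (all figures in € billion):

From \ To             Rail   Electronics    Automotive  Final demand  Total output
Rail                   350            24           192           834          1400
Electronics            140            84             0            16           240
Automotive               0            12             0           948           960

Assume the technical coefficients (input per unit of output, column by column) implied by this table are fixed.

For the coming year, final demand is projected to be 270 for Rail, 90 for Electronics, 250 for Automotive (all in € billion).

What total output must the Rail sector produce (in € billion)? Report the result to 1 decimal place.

Technical coefficients a_ij = z_ij / X_j:
  a_11 = 350/1400 = 0.25, a_21 = 140/1400 = 0.10, a_31 = 0/1400 = 0.00
  a_12 = 24/240 = 0.10, a_22 = 84/240 = 0.35, a_32 = 12/240 = 0.05
  a_13 = 192/960 = 0.20, a_23 = 0/960 = 0.00, a_33 = 0/960 = 0.00
I − A =
  [   0.75    -0.10    -0.20]
  [  -0.10     0.65     0.00]
  [   0.00    -0.05     1.00]
Cofactors of I−A, C_ij = (−1)^(i+j)·(minor ij) (rows/columns in the sector order above):
  C_11 = (0.65)(1.00) − (0.00)(-0.05) = 0.6500
  C_12 = −[(-0.10)(1.00) − (0.00)(0.00)] = 0.1000
  C_13 = (-0.10)(-0.05) − (0.65)(0.00) = 0.0050
  C_21 = −[(-0.10)(1.00) − (-0.20)(-0.05)] = 0.1100
  C_22 = (0.75)(1.00) − (-0.20)(0.00) = 0.7500
  C_23 = −[(0.75)(-0.05) − (-0.10)(0.00)] = 0.0375
  C_31 = (-0.10)(0.00) − (-0.20)(0.65) = 0.1300
  C_32 = −[(0.75)(0.00) − (-0.20)(-0.10)] = 0.0200
  C_33 = (0.75)(0.65) − (-0.10)(-0.10) = 0.4775
det(I−A) = Σ_j (I−A)_1j·C_1j = (0.75)(0.6500) + (-0.10)(0.1000) + (-0.20)(0.0050) = 0.4765
adj(I−A) = Cᵀ =
  [ 0.6500   0.1100   0.1300]
  [ 0.1000   0.7500   0.0200]
  [ 0.0050   0.0375   0.4775]
(I − A)⁻¹ = adj(I−A) / det(I−A) ≈
  [   1.3641     0.2308     0.2728]
  [   0.2099     1.5740     0.0420]
  [   0.0105     0.0787     1.0021]
x = (I − A)⁻¹ d = adj(I−A)·d / det(I−A), with det(I−A) = 0.4765:
  x_1 = (0.6500·270 + 0.1100·90 + 0.1300·250) / 0.4765 = 217.90 / 0.4765 ≈ 457.3
  x_2 = (0.1000·270 + 0.7500·90 + 0.0200·250) / 0.4765 = 99.50 / 0.4765 ≈ 208.8
  x_3 = (0.0050·270 + 0.0375·90 + 0.4775·250) / 0.4765 = 124.10 / 0.4765 ≈ 260.4

x_1 = 457.3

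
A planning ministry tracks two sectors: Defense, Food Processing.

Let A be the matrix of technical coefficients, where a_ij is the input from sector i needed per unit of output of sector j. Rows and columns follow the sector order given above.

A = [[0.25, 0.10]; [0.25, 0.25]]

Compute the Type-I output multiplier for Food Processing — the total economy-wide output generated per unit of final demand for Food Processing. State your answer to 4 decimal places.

m_2 = 1.5814

I − A =
  [   0.75    -0.10]
  [  -0.25     0.75]
det(I−A) = (0.75)(0.75) − (-0.10)(-0.25) = 0.5375
adj(I−A) = [[0.75, 0.10], [0.25, 0.75]]
(I − A)⁻¹ = adj(I−A) / det(I−A) ≈
  [   1.39535     0.18605]
  [   0.46512     1.39535]
The output multiplier for sector j is the column-j sum of the Leontief inverse (I − A)⁻¹ = adj(I−A) / det(I−A).
Column 2 of adj(I−A): (0.10, 0.75); det(I−A) = 0.5375.
m_2 = (0.10 + 0.75) / 0.5375 = 0.85 / 0.5375 ≈ 1.5814.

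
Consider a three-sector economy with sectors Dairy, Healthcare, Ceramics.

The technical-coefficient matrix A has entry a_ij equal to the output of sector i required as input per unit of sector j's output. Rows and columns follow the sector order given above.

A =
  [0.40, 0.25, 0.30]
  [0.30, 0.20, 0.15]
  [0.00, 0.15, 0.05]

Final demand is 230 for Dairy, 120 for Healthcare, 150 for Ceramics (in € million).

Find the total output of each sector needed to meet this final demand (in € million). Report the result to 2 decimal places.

I − A =
  [   0.60    -0.25    -0.30]
  [  -0.30     0.80    -0.15]
  [   0.00    -0.15     0.95]
Cofactors of I−A, C_ij = (−1)^(i+j)·(minor ij) (rows/columns in the sector order above):
  C_11 = (0.80)(0.95) − (-0.15)(-0.15) = 0.7375
  C_12 = −[(-0.30)(0.95) − (-0.15)(0.00)] = 0.2850
  C_13 = (-0.30)(-0.15) − (0.80)(0.00) = 0.0450
  C_21 = −[(-0.25)(0.95) − (-0.30)(-0.15)] = 0.2825
  C_22 = (0.60)(0.95) − (-0.30)(0.00) = 0.5700
  C_23 = −[(0.60)(-0.15) − (-0.25)(0.00)] = 0.0900
  C_31 = (-0.25)(-0.15) − (-0.30)(0.80) = 0.2775
  C_32 = −[(0.60)(-0.15) − (-0.30)(-0.30)] = 0.1800
  C_33 = (0.60)(0.80) − (-0.25)(-0.30) = 0.4050
det(I−A) = Σ_j (I−A)_1j·C_1j = (0.60)(0.7375) + (-0.25)(0.2850) + (-0.30)(0.0450) = 0.35775
adj(I−A) = Cᵀ =
  [ 0.7375   0.2825   0.2775]
  [ 0.2850   0.5700   0.1800]
  [ 0.0450   0.0900   0.4050]
(I − A)⁻¹ = adj(I−A) / det(I−A) ≈
  [   2.0615     0.7897     0.7757]
  [   0.7966     1.5933     0.5031]
  [   0.1258     0.2516     1.1321]
x = (I − A)⁻¹ d = adj(I−A)·d / det(I−A), with det(I−A) = 0.35775:
  x_1 = (0.7375·230 + 0.2825·120 + 0.2775·150) / 0.35775 = 245.15 / 0.35775 ≈ 685.26
  x_2 = (0.2850·230 + 0.5700·120 + 0.1800·150) / 0.35775 = 160.95 / 0.35775 ≈ 449.90
  x_3 = (0.0450·230 + 0.0900·120 + 0.4050·150) / 0.35775 = 81.90 / 0.35775 ≈ 228.93

x_1 = 685.26, x_2 = 449.90, x_3 = 228.93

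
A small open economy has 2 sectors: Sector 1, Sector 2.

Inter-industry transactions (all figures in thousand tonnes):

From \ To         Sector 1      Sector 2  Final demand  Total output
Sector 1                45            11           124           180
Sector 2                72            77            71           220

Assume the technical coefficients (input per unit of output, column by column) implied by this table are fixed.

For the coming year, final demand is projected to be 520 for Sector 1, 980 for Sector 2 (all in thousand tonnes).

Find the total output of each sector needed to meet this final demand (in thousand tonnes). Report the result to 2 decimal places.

Technical coefficients a_ij = z_ij / X_j:
  a_11 = 45/180 = 0.25, a_21 = 72/180 = 0.40
  a_12 = 11/220 = 0.05, a_22 = 77/220 = 0.35
I − A =
  [   0.75    -0.05]
  [  -0.40     0.65]
det(I−A) = (0.75)(0.65) − (-0.05)(-0.40) = 0.4675
adj(I−A) = [[0.65, 0.05], [0.40, 0.75]]
(I − A)⁻¹ = adj(I−A) / det(I−A) ≈
  [   1.3904     0.1070]
  [   0.8556     1.6043]
x = (I − A)⁻¹ d = adj(I−A)·d / det(I−A), with det(I−A) = 0.4675:
  x_1 = (0.65·520 + 0.05·980) / 0.4675 = 387.00 / 0.4675 ≈ 827.81
  x_2 = (0.40·520 + 0.75·980) / 0.4675 = 943.00 / 0.4675 ≈ 2017.11

x_1 = 827.81, x_2 = 2017.11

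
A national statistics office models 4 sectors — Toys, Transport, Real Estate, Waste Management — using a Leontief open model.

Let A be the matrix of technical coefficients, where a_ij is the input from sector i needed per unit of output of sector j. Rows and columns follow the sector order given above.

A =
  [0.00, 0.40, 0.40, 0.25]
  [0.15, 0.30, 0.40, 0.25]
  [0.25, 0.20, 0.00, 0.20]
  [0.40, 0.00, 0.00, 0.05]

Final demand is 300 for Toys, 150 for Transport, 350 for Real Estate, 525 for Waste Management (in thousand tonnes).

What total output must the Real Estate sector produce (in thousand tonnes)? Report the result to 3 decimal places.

I − A =
  [   1.00    -0.40    -0.40    -0.25]
  [  -0.15     0.70    -0.40    -0.25]
  [  -0.25    -0.20     1.00    -0.20]
  [  -0.40     0.00     0.00     0.95]
Compute the cofactors C_ij = (−1)^(i+j)·(3×3 minor ij) of I−A; the adjugate is their transpose:
adj(I−A) = Cᵀ =
  [ 0.58900   0.45600   0.41800   0.36300]
  [ 0.36950   0.72300   0.43700   0.37950]
  [ 0.27075   0.29700   0.49800   0.25425]
  [ 0.24800   0.19200   0.17600   0.43800]
det(I−A) = Σ_j (I−A)_1j·C_1j = (1.00)(0.58900) + (-0.40)(0.36950) + (-0.40)(0.27075) + (-0.25)(0.24800) = 0.2709
(I − A)⁻¹ = adj(I−A) / det(I−A) ≈
  [   2.1742     1.6833     1.5430     1.3400]
  [   1.3640     2.6689     1.6131     1.4009]
  [   0.9994     1.0963     1.8383     0.9385]
  [   0.9155     0.7087     0.6497     1.6168]
x = (I − A)⁻¹ d = adj(I−A)·d / det(I−A), with det(I−A) = 0.2709:
  x_1 = (0.58900·300 + 0.45600·150 + 0.41800·350 + 0.36300·525) / 0.2709 = 581.975 / 0.2709 ≈ 2148.302
  x_2 = (0.36950·300 + 0.72300·150 + 0.43700·350 + 0.37950·525) / 0.2709 = 571.4875 / 0.2709 ≈ 2109.588
  x_3 = (0.27075·300 + 0.29700·150 + 0.49800·350 + 0.25425·525) / 0.2709 = 433.55625 / 0.2709 ≈ 1600.429
  x_4 = (0.24800·300 + 0.19200·150 + 0.17600·350 + 0.43800·525) / 0.2709 = 394.75 / 0.2709 ≈ 1457.180

x_3 = 1600.429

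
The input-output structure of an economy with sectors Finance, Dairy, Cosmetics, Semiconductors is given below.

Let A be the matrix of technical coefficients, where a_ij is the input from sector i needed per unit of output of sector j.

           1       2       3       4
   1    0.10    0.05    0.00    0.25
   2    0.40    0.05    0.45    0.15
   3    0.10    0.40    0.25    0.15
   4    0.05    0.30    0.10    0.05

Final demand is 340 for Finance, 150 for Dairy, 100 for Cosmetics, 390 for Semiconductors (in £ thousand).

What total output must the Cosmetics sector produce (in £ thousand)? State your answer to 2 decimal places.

I − A =
  [   0.90    -0.05     0.00    -0.25]
  [  -0.40     0.95    -0.45    -0.15]
  [  -0.10    -0.40     0.75    -0.15]
  [  -0.05    -0.30    -0.10     0.95]
Compute the cofactors C_ij = (−1)^(i+j)·(3×3 minor ij) of I−A; the adjugate is their transpose:
adj(I−A) = Cᵀ =
  [ 0.431625   0.101125   0.079625   0.142125]
  [ 0.332250   0.615875   0.402625   0.248250]
  [ 0.265875   0.390125   0.710500   0.243750]
  [ 0.155625   0.240875   0.206125   0.462000]
det(I−A) = Σ_j (I−A)_1j·C_1j = (0.90)(0.431625) + (-0.05)(0.332250) + (0.00)(0.265875) + (-0.25)(0.155625) = 0.33294375
(I − A)⁻¹ = adj(I−A) / det(I−A) ≈
  [   1.2964     0.3037     0.2392     0.4269]
  [   0.9979     1.8498     1.2093     0.7456]
  [   0.7986     1.1717     2.1340     0.7321]
  [   0.4674     0.7235     0.6191     1.3876]
x = (I − A)⁻¹ d = adj(I−A)·d / det(I−A), with det(I−A) = 0.33294375:
  x_1 = (0.431625·340 + 0.101125·150 + 0.079625·100 + 0.142125·390) / 0.33294375 = 225.3125 / 0.33294375 ≈ 676.73
  x_2 = (0.332250·340 + 0.615875·150 + 0.402625·100 + 0.248250·390) / 0.33294375 = 342.42625 / 0.33294375 ≈ 1028.48
  x_3 = (0.265875·340 + 0.390125·150 + 0.710500·100 + 0.243750·390) / 0.33294375 = 315.02875 / 0.33294375 ≈ 946.19
  x_4 = (0.155625·340 + 0.240875·150 + 0.206125·100 + 0.462000·390) / 0.33294375 = 289.83625 / 0.33294375 ≈ 870.53

x_3 = 946.19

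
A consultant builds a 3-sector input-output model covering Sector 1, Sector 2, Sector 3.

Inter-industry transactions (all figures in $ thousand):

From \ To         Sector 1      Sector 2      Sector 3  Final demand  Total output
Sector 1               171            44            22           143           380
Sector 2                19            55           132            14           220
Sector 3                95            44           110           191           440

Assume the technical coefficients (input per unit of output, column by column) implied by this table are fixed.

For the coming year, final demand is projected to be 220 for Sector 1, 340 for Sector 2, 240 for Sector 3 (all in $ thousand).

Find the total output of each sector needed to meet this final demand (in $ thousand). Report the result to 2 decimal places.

Technical coefficients a_ij = z_ij / X_j:
  a_11 = 171/380 = 0.45, a_21 = 19/380 = 0.05, a_31 = 95/380 = 0.25
  a_12 = 44/220 = 0.20, a_22 = 55/220 = 0.25, a_32 = 44/220 = 0.20
  a_13 = 22/440 = 0.05, a_23 = 132/440 = 0.30, a_33 = 110/440 = 0.25
I − A =
  [   0.55    -0.20    -0.05]
  [  -0.05     0.75    -0.30]
  [  -0.25    -0.20     0.75]
Cofactors of I−A, C_ij = (−1)^(i+j)·(minor ij) (rows/columns in the sector order above):
  C_11 = (0.75)(0.75) − (-0.30)(-0.20) = 0.5025
  C_12 = −[(-0.05)(0.75) − (-0.30)(-0.25)] = 0.1125
  C_13 = (-0.05)(-0.20) − (0.75)(-0.25) = 0.1975
  C_21 = −[(-0.20)(0.75) − (-0.05)(-0.20)] = 0.1600
  C_22 = (0.55)(0.75) − (-0.05)(-0.25) = 0.4000
  C_23 = −[(0.55)(-0.20) − (-0.20)(-0.25)] = 0.1600
  C_31 = (-0.20)(-0.30) − (-0.05)(0.75) = 0.0975
  C_32 = −[(0.55)(-0.30) − (-0.05)(-0.05)] = 0.1675
  C_33 = (0.55)(0.75) − (-0.20)(-0.05) = 0.4025
det(I−A) = Σ_j (I−A)_1j·C_1j = (0.55)(0.5025) + (-0.20)(0.1125) + (-0.05)(0.1975) = 0.2440
adj(I−A) = Cᵀ =
  [ 0.5025   0.1600   0.0975]
  [ 0.1125   0.4000   0.1675]
  [ 0.1975   0.1600   0.4025]
(I − A)⁻¹ = adj(I−A) / det(I−A) ≈
  [   2.0594     0.6557     0.3996]
  [   0.4611     1.6393     0.6865]
  [   0.8094     0.6557     1.6496]
x = (I − A)⁻¹ d = adj(I−A)·d / det(I−A), with det(I−A) = 0.2440:
  x_1 = (0.5025·220 + 0.1600·340 + 0.0975·240) / 0.2440 = 188.35 / 0.2440 ≈ 771.93
  x_2 = (0.1125·220 + 0.4000·340 + 0.1675·240) / 0.2440 = 200.95 / 0.2440 ≈ 823.57
  x_3 = (0.1975·220 + 0.1600·340 + 0.4025·240) / 0.2440 = 194.45 / 0.2440 ≈ 796.93

x_1 = 771.93, x_2 = 823.57, x_3 = 796.93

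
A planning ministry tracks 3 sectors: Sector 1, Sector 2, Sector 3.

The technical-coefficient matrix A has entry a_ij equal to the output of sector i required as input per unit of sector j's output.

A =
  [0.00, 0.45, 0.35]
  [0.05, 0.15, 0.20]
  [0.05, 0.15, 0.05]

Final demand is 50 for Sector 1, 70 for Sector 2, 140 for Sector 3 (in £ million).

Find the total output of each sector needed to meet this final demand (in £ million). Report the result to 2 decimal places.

x_1 = 172.62, x_2 = 134.31, x_3 = 177.66

I − A =
  [   1.00    -0.45    -0.35]
  [  -0.05     0.85    -0.20]
  [  -0.05    -0.15     0.95]
Cofactors of I−A, C_ij = (−1)^(i+j)·(minor ij) (rows/columns in the sector order above):
  C_11 = (0.85)(0.95) − (-0.20)(-0.15) = 0.7775
  C_12 = −[(-0.05)(0.95) − (-0.20)(-0.05)] = 0.0575
  C_13 = (-0.05)(-0.15) − (0.85)(-0.05) = 0.0500
  C_21 = −[(-0.45)(0.95) − (-0.35)(-0.15)] = 0.4800
  C_22 = (1.00)(0.95) − (-0.35)(-0.05) = 0.9325
  C_23 = −[(1.00)(-0.15) − (-0.45)(-0.05)] = 0.1725
  C_31 = (-0.45)(-0.20) − (-0.35)(0.85) = 0.3875
  C_32 = −[(1.00)(-0.20) − (-0.35)(-0.05)] = 0.2175
  C_33 = (1.00)(0.85) − (-0.45)(-0.05) = 0.8275
det(I−A) = Σ_j (I−A)_1j·C_1j = (1.00)(0.7775) + (-0.45)(0.0575) + (-0.35)(0.0500) = 0.734125
adj(I−A) = Cᵀ =
  [ 0.7775   0.4800   0.3875]
  [ 0.0575   0.9325   0.2175]
  [ 0.0500   0.1725   0.8275]
(I − A)⁻¹ = adj(I−A) / det(I−A) ≈
  [   1.0591     0.6538     0.5278]
  [   0.0783     1.2702     0.2963]
  [   0.0681     0.2350     1.1272]
x = (I − A)⁻¹ d = adj(I−A)·d / det(I−A), with det(I−A) = 0.734125:
  x_1 = (0.7775·50 + 0.4800·70 + 0.3875·140) / 0.734125 = 126.725 / 0.734125 ≈ 172.62
  x_2 = (0.0575·50 + 0.9325·70 + 0.2175·140) / 0.734125 = 98.60 / 0.734125 ≈ 134.31
  x_3 = (0.0500·50 + 0.1725·70 + 0.8275·140) / 0.734125 = 130.425 / 0.734125 ≈ 177.66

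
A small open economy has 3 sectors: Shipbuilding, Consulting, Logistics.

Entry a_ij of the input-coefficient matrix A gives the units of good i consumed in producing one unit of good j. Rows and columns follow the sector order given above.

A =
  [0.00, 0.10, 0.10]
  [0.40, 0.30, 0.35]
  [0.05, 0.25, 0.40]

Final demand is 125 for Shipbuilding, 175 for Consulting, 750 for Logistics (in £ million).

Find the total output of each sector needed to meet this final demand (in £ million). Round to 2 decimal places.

x_1 = 461.00, x_2 = 1462.28, x_3 = 1897.70

I − A =
  [   1.00    -0.10    -0.10]
  [  -0.40     0.70    -0.35]
  [  -0.05    -0.25     0.60]
Cofactors of I−A, C_ij = (−1)^(i+j)·(minor ij) (rows/columns in the sector order above):
  C_11 = (0.70)(0.60) − (-0.35)(-0.25) = 0.3325
  C_12 = −[(-0.40)(0.60) − (-0.35)(-0.05)] = 0.2575
  C_13 = (-0.40)(-0.25) − (0.70)(-0.05) = 0.1350
  C_21 = −[(-0.10)(0.60) − (-0.10)(-0.25)] = 0.0850
  C_22 = (1.00)(0.60) − (-0.10)(-0.05) = 0.5950
  C_23 = −[(1.00)(-0.25) − (-0.10)(-0.05)] = 0.2550
  C_31 = (-0.10)(-0.35) − (-0.10)(0.70) = 0.1050
  C_32 = −[(1.00)(-0.35) − (-0.10)(-0.40)] = 0.3900
  C_33 = (1.00)(0.70) − (-0.10)(-0.40) = 0.6600
det(I−A) = Σ_j (I−A)_1j·C_1j = (1.00)(0.3325) + (-0.10)(0.2575) + (-0.10)(0.1350) = 0.29325
adj(I−A) = Cᵀ =
  [ 0.3325   0.0850   0.1050]
  [ 0.2575   0.5950   0.3900]
  [ 0.1350   0.2550   0.6600]
(I − A)⁻¹ = adj(I−A) / det(I−A) ≈
  [   1.1338     0.2899     0.3581]
  [   0.8781     2.0290     1.3299]
  [   0.4604     0.8696     2.2506]
x = (I − A)⁻¹ d = adj(I−A)·d / det(I−A), with det(I−A) = 0.29325:
  x_1 = (0.3325·125 + 0.0850·175 + 0.1050·750) / 0.29325 = 135.1875 / 0.29325 ≈ 461.00
  x_2 = (0.2575·125 + 0.5950·175 + 0.3900·750) / 0.29325 = 428.8125 / 0.29325 ≈ 1462.28
  x_3 = (0.1350·125 + 0.2550·175 + 0.6600·750) / 0.29325 = 556.50 / 0.29325 ≈ 1897.70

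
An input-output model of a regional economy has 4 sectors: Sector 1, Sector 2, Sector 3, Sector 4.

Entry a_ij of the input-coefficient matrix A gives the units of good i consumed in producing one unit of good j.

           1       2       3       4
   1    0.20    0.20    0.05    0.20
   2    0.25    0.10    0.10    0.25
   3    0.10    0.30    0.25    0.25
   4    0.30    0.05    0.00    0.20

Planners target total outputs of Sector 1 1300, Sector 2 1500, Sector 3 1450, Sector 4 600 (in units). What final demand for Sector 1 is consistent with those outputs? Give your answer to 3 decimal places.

d_1 = 547.500

I − A =
  [   0.80    -0.20    -0.05    -0.20]
  [  -0.25     0.90    -0.10    -0.25]
  [  -0.10    -0.30     0.75    -0.25]
  [  -0.30    -0.05     0.00     0.80]
d = (I − A) x:
  d_1 = (+0.80)·1300 + (-0.20)·1500 + (-0.05)·1450 + (-0.20)·600 = 547.500
  d_2 = (-0.25)·1300 + (+0.90)·1500 + (-0.10)·1450 + (-0.25)·600 = 730.000
  d_3 = (-0.10)·1300 + (-0.30)·1500 + (+0.75)·1450 + (-0.25)·600 = 357.500
  d_4 = (-0.30)·1300 + (-0.05)·1500 + (+0.00)·1450 + (+0.80)·600 = 15.000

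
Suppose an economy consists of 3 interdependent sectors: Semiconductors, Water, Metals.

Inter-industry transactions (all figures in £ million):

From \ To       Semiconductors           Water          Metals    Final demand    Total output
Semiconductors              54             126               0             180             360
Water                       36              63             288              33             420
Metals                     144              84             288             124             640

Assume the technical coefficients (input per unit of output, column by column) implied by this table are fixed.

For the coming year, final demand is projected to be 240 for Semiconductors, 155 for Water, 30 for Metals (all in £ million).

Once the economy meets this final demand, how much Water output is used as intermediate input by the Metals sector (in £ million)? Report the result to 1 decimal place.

z_WM = 273.4

Technical coefficients a_ij = z_ij / X_j:
  a_SS = 54/360 = 0.15, a_WS = 36/360 = 0.10, a_MS = 144/360 = 0.40
  a_SW = 126/420 = 0.30, a_WW = 63/420 = 0.15, a_MW = 84/420 = 0.20
  a_SM = 0/640 = 0.00, a_WM = 288/640 = 0.45, a_MM = 288/640 = 0.45
I − A =
  [   0.85    -0.30     0.00]
  [  -0.10     0.85    -0.45]
  [  -0.40    -0.20     0.55]
Cofactors of I−A, C_ij = (−1)^(i+j)·(minor ij) (rows/columns in the sector order above):
  C_11 = (0.85)(0.55) − (-0.45)(-0.20) = 0.3775
  C_12 = −[(-0.10)(0.55) − (-0.45)(-0.40)] = 0.2350
  C_13 = (-0.10)(-0.20) − (0.85)(-0.40) = 0.3600
  C_21 = −[(-0.30)(0.55) − (0.00)(-0.20)] = 0.1650
  C_22 = (0.85)(0.55) − (0.00)(-0.40) = 0.4675
  C_23 = −[(0.85)(-0.20) − (-0.30)(-0.40)] = 0.2900
  C_31 = (-0.30)(-0.45) − (0.00)(0.85) = 0.1350
  C_32 = −[(0.85)(-0.45) − (0.00)(-0.10)] = 0.3825
  C_33 = (0.85)(0.85) − (-0.30)(-0.10) = 0.6925
det(I−A) = Σ_j (I−A)_1j·C_1j = (0.85)(0.3775) + (-0.30)(0.2350) + (0.00)(0.3600) = 0.250375
adj(I−A) = Cᵀ =
  [ 0.3775   0.1650   0.1350]
  [ 0.2350   0.4675   0.3825]
  [ 0.3600   0.2900   0.6925]
(I − A)⁻¹ = adj(I−A) / det(I−A) ≈
  [   1.5077     0.6590     0.5392]
  [   0.9386     1.8672     1.5277]
  [   1.4378     1.1583     2.7659]
First solve x = (I − A)⁻¹ d = adj(I−A)·d / det(I−A); in particular x_M = (0.3600·240 + 0.2900·155 + 0.6925·30) / 0.250375 = 152.125 / 0.250375 ≈ 607.589.
Intermediate flow from W to M: z_WM = a_WM · x_M = 0.45 × 152.125 / 0.250375 = 68.45625 / 0.250375 ≈ 273.4.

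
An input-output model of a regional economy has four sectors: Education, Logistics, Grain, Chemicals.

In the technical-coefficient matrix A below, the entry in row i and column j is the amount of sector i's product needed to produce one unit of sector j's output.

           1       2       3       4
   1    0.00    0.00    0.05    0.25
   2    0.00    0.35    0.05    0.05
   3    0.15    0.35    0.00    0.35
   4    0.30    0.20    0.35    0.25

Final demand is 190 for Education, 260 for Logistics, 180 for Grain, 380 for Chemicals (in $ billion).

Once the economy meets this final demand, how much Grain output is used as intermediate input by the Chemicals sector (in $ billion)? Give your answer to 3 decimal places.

z_34 = 461.366

I − A =
  [   1.00     0.00    -0.05    -0.25]
  [   0.00     0.65    -0.05    -0.05]
  [  -0.15    -0.35     1.00    -0.35]
  [  -0.30    -0.20    -0.35     0.75]
Compute the cofactors C_ij = (−1)^(i+j)·(3×3 minor ij) of I−A; the adjugate is their transpose:
adj(I−A) = Cᵀ =
  [ 0.375125   0.097250   0.083250   0.170375]
  [ 0.028500   0.528500   0.052000   0.069000]
  [ 0.145125   0.313750   0.428750   0.269375]
  [ 0.225375   0.326250   0.247250   0.627625]
det(I−A) = Σ_j (I−A)_1j·C_1j = (1.00)(0.375125) + (0.00)(0.028500) + (-0.05)(0.145125) + (-0.25)(0.225375) = 0.311525
(I − A)⁻¹ = adj(I−A) / det(I−A) ≈
  [   1.2042     0.3122     0.2672     0.5469]
  [   0.0915     1.6965     0.1669     0.2215]
  [   0.4659     1.0071     1.3763     0.8647]
  [   0.7235     1.0473     0.7937     2.0147]
First solve x = (I − A)⁻¹ d = adj(I−A)·d / det(I−A); in particular x_4 = (0.225375·190 + 0.326250·260 + 0.247250·180 + 0.627625·380) / 0.311525 = 410.64875 / 0.311525 ≈ 1318.18875.
Intermediate flow from 3 to 4: z_34 = a_34 · x_4 = 0.35 × 410.64875 / 0.311525 = 143.7270625 / 0.311525 ≈ 461.366.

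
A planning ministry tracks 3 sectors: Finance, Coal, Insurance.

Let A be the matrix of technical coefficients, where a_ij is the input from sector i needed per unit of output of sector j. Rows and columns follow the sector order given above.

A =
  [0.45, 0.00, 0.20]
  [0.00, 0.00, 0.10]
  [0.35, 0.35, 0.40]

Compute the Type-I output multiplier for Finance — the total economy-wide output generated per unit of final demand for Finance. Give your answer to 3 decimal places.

m_1 = 3.946

I − A =
  [   0.55     0.00    -0.20]
  [   0.00     1.00    -0.10]
  [  -0.35    -0.35     0.60]
Cofactors of I−A, C_ij = (−1)^(i+j)·(minor ij) (rows/columns in the sector order above):
  C_11 = (1.00)(0.60) − (-0.10)(-0.35) = 0.5650
  C_12 = −[(0.00)(0.60) − (-0.10)(-0.35)] = 0.0350
  C_13 = (0.00)(-0.35) − (1.00)(-0.35) = 0.3500
  C_21 = −[(0.00)(0.60) − (-0.20)(-0.35)] = 0.0700
  C_22 = (0.55)(0.60) − (-0.20)(-0.35) = 0.2600
  C_23 = −[(0.55)(-0.35) − (0.00)(-0.35)] = 0.1925
  C_31 = (0.00)(-0.10) − (-0.20)(1.00) = 0.2000
  C_32 = −[(0.55)(-0.10) − (-0.20)(0.00)] = 0.0550
  C_33 = (0.55)(1.00) − (0.00)(0.00) = 0.5500
det(I−A) = Σ_j (I−A)_1j·C_1j = (0.55)(0.5650) + (0.00)(0.0350) + (-0.20)(0.3500) = 0.24075
adj(I−A) = Cᵀ =
  [ 0.5650   0.0700   0.2000]
  [ 0.0350   0.2600   0.0550]
  [ 0.3500   0.1925   0.5500]
(I − A)⁻¹ = adj(I−A) / det(I−A) ≈
  [   2.3468     0.2908     0.8307]
  [   0.1454     1.0800     0.2285]
  [   1.4538     0.7996     2.2845]
The output multiplier for sector j is the column-j sum of the Leontief inverse (I − A)⁻¹ = adj(I−A) / det(I−A).
Column 1 of adj(I−A): (0.5650, 0.0350, 0.3500); det(I−A) = 0.24075.
m_1 = (0.5650 + 0.0350 + 0.3500) / 0.24075 = 0.95 / 0.24075 ≈ 3.946.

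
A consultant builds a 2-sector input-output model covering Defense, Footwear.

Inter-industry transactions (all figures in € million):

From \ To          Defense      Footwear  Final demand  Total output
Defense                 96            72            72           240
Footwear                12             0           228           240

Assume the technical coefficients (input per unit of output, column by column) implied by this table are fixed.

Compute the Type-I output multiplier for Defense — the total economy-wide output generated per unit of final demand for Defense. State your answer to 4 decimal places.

Technical coefficients a_ij = z_ij / X_j:
  a_11 = 96/240 = 0.40, a_21 = 12/240 = 0.05
  a_12 = 72/240 = 0.30, a_22 = 0/240 = 0.00
I − A =
  [   0.60    -0.30]
  [  -0.05     1.00]
det(I−A) = (0.60)(1.00) − (-0.30)(-0.05) = 0.5850
adj(I−A) = [[1.00, 0.30], [0.05, 0.60]]
(I − A)⁻¹ = adj(I−A) / det(I−A) ≈
  [   1.70940     0.51282]
  [   0.08547     1.02564]
The output multiplier for sector j is the column-j sum of the Leontief inverse (I − A)⁻¹ = adj(I−A) / det(I−A).
Column 1 of adj(I−A): (1.00, 0.05); det(I−A) = 0.5850.
m_1 = (1.00 + 0.05) / 0.5850 = 1.05 / 0.5850 ≈ 1.7949.

m_1 = 1.7949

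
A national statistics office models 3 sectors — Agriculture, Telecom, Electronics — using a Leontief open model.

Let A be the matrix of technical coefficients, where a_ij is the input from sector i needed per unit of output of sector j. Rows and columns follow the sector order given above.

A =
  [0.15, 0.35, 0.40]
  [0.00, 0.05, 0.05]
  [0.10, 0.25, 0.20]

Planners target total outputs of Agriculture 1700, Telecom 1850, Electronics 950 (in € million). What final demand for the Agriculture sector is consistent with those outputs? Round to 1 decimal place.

I − A =
  [   0.85    -0.35    -0.40]
  [   0.00     0.95    -0.05]
  [  -0.10    -0.25     0.80]
d = (I − A) x:
  d_1 = (+0.85)·1700 + (-0.35)·1850 + (-0.40)·950 = 417.5
  d_2 = (+0.00)·1700 + (+0.95)·1850 + (-0.05)·950 = 1710.0
  d_3 = (-0.10)·1700 + (-0.25)·1850 + (+0.80)·950 = 127.5

d_1 = 417.5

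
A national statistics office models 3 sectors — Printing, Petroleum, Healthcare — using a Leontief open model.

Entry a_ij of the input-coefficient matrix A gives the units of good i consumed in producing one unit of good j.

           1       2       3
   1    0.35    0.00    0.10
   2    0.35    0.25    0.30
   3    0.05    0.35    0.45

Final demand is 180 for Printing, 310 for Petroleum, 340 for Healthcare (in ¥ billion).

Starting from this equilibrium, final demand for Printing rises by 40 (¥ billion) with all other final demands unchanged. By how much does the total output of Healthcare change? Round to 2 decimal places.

I − A =
  [   0.65     0.00    -0.10]
  [  -0.35     0.75    -0.30]
  [  -0.05    -0.35     0.55]
Cofactors of I−A, C_ij = (−1)^(i+j)·(minor ij) (rows/columns in the sector order above):
  C_11 = (0.75)(0.55) − (-0.30)(-0.35) = 0.3075
  C_12 = −[(-0.35)(0.55) − (-0.30)(-0.05)] = 0.2075
  C_13 = (-0.35)(-0.35) − (0.75)(-0.05) = 0.1600
  C_21 = −[(0.00)(0.55) − (-0.10)(-0.35)] = 0.0350
  C_22 = (0.65)(0.55) − (-0.10)(-0.05) = 0.3525
  C_23 = −[(0.65)(-0.35) − (0.00)(-0.05)] = 0.2275
  C_31 = (0.00)(-0.30) − (-0.10)(0.75) = 0.0750
  C_32 = −[(0.65)(-0.30) − (-0.10)(-0.35)] = 0.2300
  C_33 = (0.65)(0.75) − (0.00)(-0.35) = 0.4875
det(I−A) = Σ_j (I−A)_1j·C_1j = (0.65)(0.3075) + (0.00)(0.2075) + (-0.10)(0.1600) = 0.183875
adj(I−A) = Cᵀ =
  [ 0.3075   0.0350   0.0750]
  [ 0.2075   0.3525   0.2300]
  [ 0.1600   0.2275   0.4875]
(I − A)⁻¹ = adj(I−A) / det(I−A) ≈
  [   1.6723     0.1903     0.4079]
  [   1.1285     1.9171     1.2508]
  [   0.8702     1.2373     2.6513]
Δx = (I − A)⁻¹ Δd with Δd having +40 in the Printing component and 0 elsewhere.
So Δx_3 = L_31 · (+40), where L_31 = adj(I−A)_31 / det(I−A) = 0.1600 / 0.183875.
Δx_3 = 0.1600 × (+40) / 0.183875 = 6.40 / 0.183875 ≈ 34.81.

Δx_3 = 34.81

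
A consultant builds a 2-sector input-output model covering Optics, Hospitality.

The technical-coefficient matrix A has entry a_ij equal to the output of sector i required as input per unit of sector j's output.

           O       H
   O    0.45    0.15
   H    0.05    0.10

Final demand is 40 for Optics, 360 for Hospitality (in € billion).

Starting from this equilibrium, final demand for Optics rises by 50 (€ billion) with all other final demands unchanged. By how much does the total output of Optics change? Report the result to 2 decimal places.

I − A =
  [   0.55    -0.15]
  [  -0.05     0.90]
det(I−A) = (0.55)(0.90) − (-0.15)(-0.05) = 0.4875
adj(I−A) = [[0.90, 0.15], [0.05, 0.55]]
(I − A)⁻¹ = adj(I−A) / det(I−A) ≈
  [   1.8462     0.3077]
  [   0.1026     1.1282]
Δx = (I − A)⁻¹ Δd with Δd having +50 in the Optics component and 0 elsewhere.
So Δx_O = L_OO · (+50), where L_OO = adj(I−A)_OO / det(I−A) = 0.90 / 0.4875.
Δx_O = 0.90 × (+50) / 0.4875 = 45.00 / 0.4875 ≈ 92.31.

Δx_O = 92.31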